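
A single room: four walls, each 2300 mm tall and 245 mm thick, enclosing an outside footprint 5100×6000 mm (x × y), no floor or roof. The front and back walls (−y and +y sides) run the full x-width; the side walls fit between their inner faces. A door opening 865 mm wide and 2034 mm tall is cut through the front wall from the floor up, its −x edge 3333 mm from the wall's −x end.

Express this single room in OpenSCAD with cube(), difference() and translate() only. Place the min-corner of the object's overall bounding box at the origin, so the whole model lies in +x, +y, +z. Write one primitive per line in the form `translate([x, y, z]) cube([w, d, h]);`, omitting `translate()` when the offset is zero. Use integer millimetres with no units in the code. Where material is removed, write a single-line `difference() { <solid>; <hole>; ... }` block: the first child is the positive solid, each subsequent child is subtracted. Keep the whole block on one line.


difference() { cube([5100, 245, 2300]); translate([3333, 0, 0]) cube([865, 245, 2034]); }
translate([0, 5755, 0]) cube([5100, 245, 2300]);
translate([0, 245, 0]) cube([245, 5510, 2300]);
translate([4855, 245, 0]) cube([245, 5510, 2300]);


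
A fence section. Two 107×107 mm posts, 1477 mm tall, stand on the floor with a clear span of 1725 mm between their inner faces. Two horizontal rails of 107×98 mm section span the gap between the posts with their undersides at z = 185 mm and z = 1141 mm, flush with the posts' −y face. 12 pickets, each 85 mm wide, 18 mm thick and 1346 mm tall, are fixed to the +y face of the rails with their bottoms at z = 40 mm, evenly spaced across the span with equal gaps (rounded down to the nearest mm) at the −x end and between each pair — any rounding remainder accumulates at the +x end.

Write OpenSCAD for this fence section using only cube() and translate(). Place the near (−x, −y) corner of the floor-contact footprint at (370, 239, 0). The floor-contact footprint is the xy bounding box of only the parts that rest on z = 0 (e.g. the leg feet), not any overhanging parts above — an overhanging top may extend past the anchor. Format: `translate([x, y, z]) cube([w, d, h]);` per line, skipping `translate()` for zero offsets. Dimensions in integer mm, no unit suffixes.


translate([370, 239, 0]) cube([107, 107, 1477]);
translate([2202, 239, 0]) cube([107, 107, 1477]);
translate([477, 239, 185]) cube([1725, 107, 98]);
translate([477, 239, 1141]) cube([1725, 107, 98]);
translate([531, 346, 40]) cube([85, 18, 1346]);
translate([670, 346, 40]) cube([85, 18, 1346]);
translate([809, 346, 40]) cube([85, 18, 1346]);
translate([948, 346, 40]) cube([85, 18, 1346]);
translate([1087, 346, 40]) cube([85, 18, 1346]);
translate([1226, 346, 40]) cube([85, 18, 1346]);
translate([1365, 346, 40]) cube([85, 18, 1346]);
translate([1504, 346, 40]) cube([85, 18, 1346]);
translate([1643, 346, 40]) cube([85, 18, 1346]);
translate([1782, 346, 40]) cube([85, 18, 1346]);
translate([1921, 346, 40]) cube([85, 18, 1346]);
translate([2060, 346, 40]) cube([85, 18, 1346]);


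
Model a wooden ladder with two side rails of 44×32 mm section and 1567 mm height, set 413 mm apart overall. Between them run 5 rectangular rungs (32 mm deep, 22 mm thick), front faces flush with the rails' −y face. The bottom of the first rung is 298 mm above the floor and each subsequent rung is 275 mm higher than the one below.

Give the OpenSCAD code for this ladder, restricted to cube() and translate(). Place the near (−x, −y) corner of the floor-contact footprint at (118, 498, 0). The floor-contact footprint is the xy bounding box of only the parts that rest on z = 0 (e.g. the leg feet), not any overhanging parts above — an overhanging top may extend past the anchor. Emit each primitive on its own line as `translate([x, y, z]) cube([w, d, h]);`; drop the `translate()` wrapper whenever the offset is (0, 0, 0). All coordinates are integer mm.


translate([118, 498, 0]) cube([44, 32, 1567]);
translate([487, 498, 0]) cube([44, 32, 1567]);
translate([162, 498, 298]) cube([325, 32, 22]);
translate([162, 498, 573]) cube([325, 32, 22]);
translate([162, 498, 848]) cube([325, 32, 22]);
translate([162, 498, 1123]) cube([325, 32, 22]);
translate([162, 498, 1398]) cube([325, 32, 22]);


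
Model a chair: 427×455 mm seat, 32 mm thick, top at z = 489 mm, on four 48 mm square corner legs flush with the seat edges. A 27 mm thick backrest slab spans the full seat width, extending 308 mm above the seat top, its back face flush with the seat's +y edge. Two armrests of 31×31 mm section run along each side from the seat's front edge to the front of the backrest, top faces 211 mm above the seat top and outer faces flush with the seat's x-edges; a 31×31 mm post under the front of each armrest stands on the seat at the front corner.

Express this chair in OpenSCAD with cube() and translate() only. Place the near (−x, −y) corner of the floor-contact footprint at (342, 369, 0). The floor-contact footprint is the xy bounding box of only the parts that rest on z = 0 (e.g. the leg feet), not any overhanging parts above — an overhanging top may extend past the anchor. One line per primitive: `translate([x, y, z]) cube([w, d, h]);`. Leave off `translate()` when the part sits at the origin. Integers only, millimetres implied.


// leg_h = 489 - 32 = 457
// arm post h = 211 - 31 = 180
translate([342, 369, 457]) cube([427, 455, 32]);
translate([342, 369, 0]) cube([48, 48, 457]);
translate([721, 369, 0]) cube([48, 48, 457]);
translate([342, 776, 0]) cube([48, 48, 457]);
translate([721, 776, 0]) cube([48, 48, 457]);
translate([342, 797, 489]) cube([427, 27, 308]);
translate([342, 369, 669]) cube([31, 428, 31]);
translate([738, 369, 669]) cube([31, 428, 31]);
translate([342, 369, 489]) cube([31, 31, 180]);
translate([738, 369, 489]) cube([31, 31, 180]);


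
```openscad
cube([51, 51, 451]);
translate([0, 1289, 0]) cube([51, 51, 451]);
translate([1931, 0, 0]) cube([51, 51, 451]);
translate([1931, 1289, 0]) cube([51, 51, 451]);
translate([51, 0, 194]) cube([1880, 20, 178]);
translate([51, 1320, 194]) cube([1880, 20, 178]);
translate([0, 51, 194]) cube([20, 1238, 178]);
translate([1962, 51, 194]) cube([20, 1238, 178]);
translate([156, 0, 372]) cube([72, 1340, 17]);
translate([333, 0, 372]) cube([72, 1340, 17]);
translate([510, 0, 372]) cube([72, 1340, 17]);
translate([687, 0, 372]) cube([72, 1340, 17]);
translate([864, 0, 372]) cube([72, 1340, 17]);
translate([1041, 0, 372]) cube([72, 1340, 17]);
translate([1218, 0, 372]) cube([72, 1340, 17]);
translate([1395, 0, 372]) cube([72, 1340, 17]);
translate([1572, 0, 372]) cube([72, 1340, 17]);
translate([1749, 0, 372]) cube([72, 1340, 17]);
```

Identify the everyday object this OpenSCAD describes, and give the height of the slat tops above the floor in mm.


A bed frame. The slat-top height is 389 mm.

Four posts, four rails, and a row of slats — a bed frame. Slats sit on the rails at z = 194 + 178 = 372; with slat thickness 17, the top is 389 mm.


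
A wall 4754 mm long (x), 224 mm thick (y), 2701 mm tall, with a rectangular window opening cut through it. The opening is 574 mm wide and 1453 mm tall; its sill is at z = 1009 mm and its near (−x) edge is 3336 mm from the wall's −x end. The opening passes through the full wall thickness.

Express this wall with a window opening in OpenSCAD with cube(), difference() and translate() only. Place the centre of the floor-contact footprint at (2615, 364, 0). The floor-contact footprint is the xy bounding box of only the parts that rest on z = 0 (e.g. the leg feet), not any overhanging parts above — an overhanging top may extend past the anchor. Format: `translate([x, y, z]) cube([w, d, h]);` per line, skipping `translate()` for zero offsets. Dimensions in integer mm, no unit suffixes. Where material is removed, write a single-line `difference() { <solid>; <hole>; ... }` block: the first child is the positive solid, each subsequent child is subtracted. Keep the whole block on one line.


difference() { translate([238, 252, 0]) cube([4754, 224, 2701]); translate([3574, 252, 1009]) cube([574, 224, 1453]); }


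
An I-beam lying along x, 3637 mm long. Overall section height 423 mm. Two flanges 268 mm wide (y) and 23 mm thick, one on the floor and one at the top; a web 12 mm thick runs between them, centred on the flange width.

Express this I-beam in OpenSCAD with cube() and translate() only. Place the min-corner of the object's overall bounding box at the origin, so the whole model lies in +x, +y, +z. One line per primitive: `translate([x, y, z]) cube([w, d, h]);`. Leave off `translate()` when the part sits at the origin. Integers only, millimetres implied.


cube([3637, 268, 23]);
translate([0, 128, 23]) cube([3637, 12, 377]);
translate([0, 0, 400]) cube([3637, 268, 23]);


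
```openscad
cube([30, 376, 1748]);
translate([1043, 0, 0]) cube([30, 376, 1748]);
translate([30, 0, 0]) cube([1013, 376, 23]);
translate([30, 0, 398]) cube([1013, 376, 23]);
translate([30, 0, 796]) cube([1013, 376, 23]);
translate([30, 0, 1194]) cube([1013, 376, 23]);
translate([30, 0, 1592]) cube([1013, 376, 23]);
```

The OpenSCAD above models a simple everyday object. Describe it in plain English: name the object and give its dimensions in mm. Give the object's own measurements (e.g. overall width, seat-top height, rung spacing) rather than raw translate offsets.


An open bookshelf. Two side panels, each 30 mm thick, 376 mm deep and 1748 mm tall, stand 1073 mm apart (outside-to-outside). Between them sit 5 shelves, each 23 mm thick and 376 mm deep, spanning the full gap between the sides. The bottom shelf rests on the floor (its underside at z = 0) and the clear gap between one shelf's top and the next shelf's underside is 375 mm.


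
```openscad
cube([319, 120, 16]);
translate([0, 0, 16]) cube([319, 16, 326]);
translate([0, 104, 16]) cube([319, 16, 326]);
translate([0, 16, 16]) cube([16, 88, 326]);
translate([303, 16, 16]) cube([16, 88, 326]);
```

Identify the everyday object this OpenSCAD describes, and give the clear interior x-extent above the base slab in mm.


An open box. The internal width is 287 mm.

A 319×120 base slab with four walls standing on it — an open box. The base is 319 mm wide and the walls are 16 mm thick, so the internal width is 319 − 2 × 16 = 287 mm.


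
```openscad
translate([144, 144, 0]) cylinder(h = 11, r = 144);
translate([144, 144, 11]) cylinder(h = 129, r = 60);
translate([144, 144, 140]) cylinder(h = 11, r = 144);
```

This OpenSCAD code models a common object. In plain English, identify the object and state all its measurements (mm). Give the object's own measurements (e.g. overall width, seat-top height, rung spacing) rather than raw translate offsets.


A spool: two coaxial disc flanges of radius 144 mm and thickness 11 mm, joined by a core cylinder of radius 60 mm and height 129 mm. The lower flange rests on z = 0 and the three cylinders share a vertical axis.


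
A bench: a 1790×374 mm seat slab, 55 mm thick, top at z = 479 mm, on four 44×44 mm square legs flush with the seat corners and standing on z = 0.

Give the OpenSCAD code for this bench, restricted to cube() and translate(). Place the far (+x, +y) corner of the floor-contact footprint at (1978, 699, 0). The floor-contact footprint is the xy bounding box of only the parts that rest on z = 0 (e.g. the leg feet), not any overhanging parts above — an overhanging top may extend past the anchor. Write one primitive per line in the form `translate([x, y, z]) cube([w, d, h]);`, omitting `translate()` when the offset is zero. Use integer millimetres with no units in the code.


// leg_h = 479 − 55 = 424
translate([188, 325, 424]) cube([1790, 374, 55]);
translate([188, 325, 0]) cube([44, 44, 424]);
translate([188, 655, 0]) cube([44, 44, 424]);
translate([1934, 325, 0]) cube([44, 44, 424]);
translate([1934, 655, 0]) cube([44, 44, 424]);


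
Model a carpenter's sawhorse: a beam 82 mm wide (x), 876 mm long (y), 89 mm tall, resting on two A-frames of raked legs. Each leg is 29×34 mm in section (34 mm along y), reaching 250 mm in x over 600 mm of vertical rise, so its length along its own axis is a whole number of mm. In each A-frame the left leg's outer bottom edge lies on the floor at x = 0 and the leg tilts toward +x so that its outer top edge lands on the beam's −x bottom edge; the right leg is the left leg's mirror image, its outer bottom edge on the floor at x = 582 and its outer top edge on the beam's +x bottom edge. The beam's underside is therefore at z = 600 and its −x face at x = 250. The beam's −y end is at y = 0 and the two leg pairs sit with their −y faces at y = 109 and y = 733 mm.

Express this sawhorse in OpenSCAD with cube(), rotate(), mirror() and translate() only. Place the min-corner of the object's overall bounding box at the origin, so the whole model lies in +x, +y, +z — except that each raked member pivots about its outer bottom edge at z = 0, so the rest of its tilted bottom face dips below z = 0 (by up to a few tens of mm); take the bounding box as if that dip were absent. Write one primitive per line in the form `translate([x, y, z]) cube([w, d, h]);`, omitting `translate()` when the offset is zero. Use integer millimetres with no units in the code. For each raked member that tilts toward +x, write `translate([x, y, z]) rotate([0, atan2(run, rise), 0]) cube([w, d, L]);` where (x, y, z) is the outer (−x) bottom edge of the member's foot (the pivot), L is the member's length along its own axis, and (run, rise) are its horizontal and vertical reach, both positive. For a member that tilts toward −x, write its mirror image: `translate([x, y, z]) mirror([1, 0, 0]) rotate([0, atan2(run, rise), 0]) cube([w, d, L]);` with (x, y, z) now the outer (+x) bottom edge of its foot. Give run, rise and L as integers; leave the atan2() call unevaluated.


translate([250, 0, 600]) cube([82, 876, 89]);
translate([0, 109, 0]) rotate([0, atan2(250, 600), 0]) cube([29, 34, 650]);
translate([582, 109, 0]) mirror([1, 0, 0]) rotate([0, atan2(250, 600), 0]) cube([29, 34, 650]);
translate([0, 733, 0]) rotate([0, atan2(250, 600), 0]) cube([29, 34, 650]);
translate([582, 733, 0]) mirror([1, 0, 0]) rotate([0, atan2(250, 600), 0]) cube([29, 34, 650]);


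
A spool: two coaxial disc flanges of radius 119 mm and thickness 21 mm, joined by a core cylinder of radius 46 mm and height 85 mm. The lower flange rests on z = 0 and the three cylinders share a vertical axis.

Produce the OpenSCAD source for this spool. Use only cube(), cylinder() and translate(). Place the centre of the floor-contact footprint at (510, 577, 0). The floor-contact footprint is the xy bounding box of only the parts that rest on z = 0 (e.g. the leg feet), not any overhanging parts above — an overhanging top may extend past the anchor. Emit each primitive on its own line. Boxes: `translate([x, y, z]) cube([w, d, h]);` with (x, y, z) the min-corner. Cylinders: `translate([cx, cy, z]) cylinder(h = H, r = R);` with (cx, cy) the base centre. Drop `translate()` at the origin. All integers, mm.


translate([510, 577, 0]) cylinder(h = 21, r = 119);
translate([510, 577, 21]) cylinder(h = 85, r = 46);
translate([510, 577, 106]) cylinder(h = 21, r = 119);


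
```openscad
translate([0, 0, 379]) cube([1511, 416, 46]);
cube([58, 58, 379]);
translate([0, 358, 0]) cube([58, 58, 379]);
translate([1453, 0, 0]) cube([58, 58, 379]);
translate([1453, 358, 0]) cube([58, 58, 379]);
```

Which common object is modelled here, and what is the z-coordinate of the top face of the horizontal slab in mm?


A bench. The seat-top height is 425 mm.

A long slab on four corner posts — a bench. The slab sits at z = 379 with thickness 46, so the top is 379 + 46 = 425 mm.


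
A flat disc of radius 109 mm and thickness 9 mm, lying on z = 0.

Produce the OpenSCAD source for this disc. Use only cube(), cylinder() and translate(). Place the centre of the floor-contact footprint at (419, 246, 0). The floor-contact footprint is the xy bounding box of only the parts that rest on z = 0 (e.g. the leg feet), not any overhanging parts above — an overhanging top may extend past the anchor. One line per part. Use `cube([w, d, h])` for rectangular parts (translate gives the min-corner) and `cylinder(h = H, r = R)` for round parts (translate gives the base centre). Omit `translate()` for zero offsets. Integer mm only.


translate([419, 246, 0]) cylinder(h = 9, r = 109);


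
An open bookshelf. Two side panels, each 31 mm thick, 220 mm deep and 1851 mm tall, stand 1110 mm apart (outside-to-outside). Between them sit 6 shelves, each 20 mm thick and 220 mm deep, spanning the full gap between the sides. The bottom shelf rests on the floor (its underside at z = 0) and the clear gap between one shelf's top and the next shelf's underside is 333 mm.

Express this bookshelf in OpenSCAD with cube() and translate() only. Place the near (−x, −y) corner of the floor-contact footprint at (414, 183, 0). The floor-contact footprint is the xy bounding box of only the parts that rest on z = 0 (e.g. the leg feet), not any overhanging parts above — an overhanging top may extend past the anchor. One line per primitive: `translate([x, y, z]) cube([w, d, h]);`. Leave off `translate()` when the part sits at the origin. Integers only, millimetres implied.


translate([414, 183, 0]) cube([31, 220, 1851]);
translate([1493, 183, 0]) cube([31, 220, 1851]);
translate([445, 183, 0]) cube([1048, 220, 20]);
translate([445, 183, 353]) cube([1048, 220, 20]);
translate([445, 183, 706]) cube([1048, 220, 20]);
translate([445, 183, 1059]) cube([1048, 220, 20]);
translate([445, 183, 1412]) cube([1048, 220, 20]);
translate([445, 183, 1765]) cube([1048, 220, 20]);


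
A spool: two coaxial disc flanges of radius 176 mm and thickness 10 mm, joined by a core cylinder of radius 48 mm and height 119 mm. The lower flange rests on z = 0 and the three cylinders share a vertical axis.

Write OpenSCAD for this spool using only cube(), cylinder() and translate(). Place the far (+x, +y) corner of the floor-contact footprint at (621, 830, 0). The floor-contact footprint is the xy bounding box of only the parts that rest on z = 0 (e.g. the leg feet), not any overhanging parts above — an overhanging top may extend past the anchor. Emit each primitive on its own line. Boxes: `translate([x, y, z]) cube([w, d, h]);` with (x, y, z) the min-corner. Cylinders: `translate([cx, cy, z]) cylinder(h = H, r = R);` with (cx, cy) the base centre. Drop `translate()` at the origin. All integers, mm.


translate([445, 654, 0]) cylinder(h = 10, r = 176);
translate([445, 654, 10]) cylinder(h = 119, r = 48);
translate([445, 654, 129]) cylinder(h = 10, r = 176);


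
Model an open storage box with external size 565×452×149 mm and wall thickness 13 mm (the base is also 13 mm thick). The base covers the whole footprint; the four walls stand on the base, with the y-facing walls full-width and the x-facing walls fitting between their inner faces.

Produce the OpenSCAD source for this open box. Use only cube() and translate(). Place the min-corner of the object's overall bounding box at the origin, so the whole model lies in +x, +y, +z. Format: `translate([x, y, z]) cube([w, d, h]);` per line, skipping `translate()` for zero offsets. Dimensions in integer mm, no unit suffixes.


cube([565, 452, 13]);
translate([0, 0, 13]) cube([565, 13, 136]);
translate([0, 439, 13]) cube([565, 13, 136]);
translate([0, 13, 13]) cube([13, 426, 136]);
translate([552, 13, 13]) cube([13, 426, 136]);


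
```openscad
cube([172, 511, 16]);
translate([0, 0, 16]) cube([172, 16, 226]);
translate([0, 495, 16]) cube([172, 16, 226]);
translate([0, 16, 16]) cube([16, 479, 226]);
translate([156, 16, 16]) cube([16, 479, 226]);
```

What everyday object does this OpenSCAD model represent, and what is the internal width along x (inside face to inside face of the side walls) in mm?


An open box. The internal width is 140 mm.

A 172×511 base slab with four walls standing on it — an open box. The base is 172 mm wide and the walls are 16 mm thick, so the internal width is 172 − 2 × 16 = 140 mm.


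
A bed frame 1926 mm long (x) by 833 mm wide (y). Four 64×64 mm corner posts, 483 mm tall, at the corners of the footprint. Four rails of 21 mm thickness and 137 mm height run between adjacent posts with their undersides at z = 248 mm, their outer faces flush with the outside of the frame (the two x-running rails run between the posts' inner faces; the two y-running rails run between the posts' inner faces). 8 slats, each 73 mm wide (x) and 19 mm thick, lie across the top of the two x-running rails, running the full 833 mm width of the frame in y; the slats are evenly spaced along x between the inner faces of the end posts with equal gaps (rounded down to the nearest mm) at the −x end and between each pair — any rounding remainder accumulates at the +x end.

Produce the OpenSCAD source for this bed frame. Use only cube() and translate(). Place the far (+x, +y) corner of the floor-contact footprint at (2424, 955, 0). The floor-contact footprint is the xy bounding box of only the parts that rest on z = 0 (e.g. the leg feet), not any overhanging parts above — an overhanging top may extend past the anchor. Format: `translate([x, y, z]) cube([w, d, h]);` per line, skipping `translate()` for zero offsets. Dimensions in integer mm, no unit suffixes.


translate([498, 122, 0]) cube([64, 64, 483]);
translate([498, 891, 0]) cube([64, 64, 483]);
translate([2360, 122, 0]) cube([64, 64, 483]);
translate([2360, 891, 0]) cube([64, 64, 483]);
translate([562, 122, 248]) cube([1798, 21, 137]);
translate([562, 934, 248]) cube([1798, 21, 137]);
translate([498, 186, 248]) cube([21, 705, 137]);
translate([2403, 186, 248]) cube([21, 705, 137]);
translate([696, 122, 385]) cube([73, 833, 19]);
translate([903, 122, 385]) cube([73, 833, 19]);
translate([1110, 122, 385]) cube([73, 833, 19]);
translate([1317, 122, 385]) cube([73, 833, 19]);
translate([1524, 122, 385]) cube([73, 833, 19]);
translate([1731, 122, 385]) cube([73, 833, 19]);
translate([1938, 122, 385]) cube([73, 833, 19]);
translate([2145, 122, 385]) cube([73, 833, 19]);


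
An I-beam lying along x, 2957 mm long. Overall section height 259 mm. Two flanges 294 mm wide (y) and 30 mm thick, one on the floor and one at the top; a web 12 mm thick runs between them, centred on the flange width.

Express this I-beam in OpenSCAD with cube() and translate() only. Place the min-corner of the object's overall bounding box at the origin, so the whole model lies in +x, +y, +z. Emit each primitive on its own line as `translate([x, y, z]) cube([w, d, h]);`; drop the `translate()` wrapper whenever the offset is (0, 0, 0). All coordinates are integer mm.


cube([2957, 294, 30]);
translate([0, 141, 30]) cube([2957, 12, 199]);
translate([0, 0, 229]) cube([2957, 294, 30]);


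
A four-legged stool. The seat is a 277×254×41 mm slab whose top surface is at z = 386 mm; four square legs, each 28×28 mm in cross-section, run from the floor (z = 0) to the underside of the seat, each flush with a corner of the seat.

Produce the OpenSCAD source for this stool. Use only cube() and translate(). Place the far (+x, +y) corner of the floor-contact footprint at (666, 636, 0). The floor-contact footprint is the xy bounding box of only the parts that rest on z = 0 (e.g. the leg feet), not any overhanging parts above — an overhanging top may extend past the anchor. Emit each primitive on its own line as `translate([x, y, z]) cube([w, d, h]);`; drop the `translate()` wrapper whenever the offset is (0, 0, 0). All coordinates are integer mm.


// leg_h = 386 - 41 = 345
translate([389, 382, 345]) cube([277, 254, 41]);
translate([389, 382, 0]) cube([28, 28, 345]);
translate([638, 382, 0]) cube([28, 28, 345]);
translate([389, 608, 0]) cube([28, 28, 345]);
translate([638, 608, 0]) cube([28, 28, 345]);


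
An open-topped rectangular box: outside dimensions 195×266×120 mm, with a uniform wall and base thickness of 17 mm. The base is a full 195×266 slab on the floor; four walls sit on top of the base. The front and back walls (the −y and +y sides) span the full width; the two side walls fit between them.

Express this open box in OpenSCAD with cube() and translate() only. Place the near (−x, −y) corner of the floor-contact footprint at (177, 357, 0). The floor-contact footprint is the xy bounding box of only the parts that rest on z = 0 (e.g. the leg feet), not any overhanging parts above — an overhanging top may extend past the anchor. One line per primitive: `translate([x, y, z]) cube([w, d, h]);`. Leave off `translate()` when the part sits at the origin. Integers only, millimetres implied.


translate([177, 357, 0]) cube([195, 266, 17]);
translate([177, 357, 17]) cube([195, 17, 103]);
translate([177, 606, 17]) cube([195, 17, 103]);
translate([177, 374, 17]) cube([17, 232, 103]);
translate([355, 374, 17]) cube([17, 232, 103]);


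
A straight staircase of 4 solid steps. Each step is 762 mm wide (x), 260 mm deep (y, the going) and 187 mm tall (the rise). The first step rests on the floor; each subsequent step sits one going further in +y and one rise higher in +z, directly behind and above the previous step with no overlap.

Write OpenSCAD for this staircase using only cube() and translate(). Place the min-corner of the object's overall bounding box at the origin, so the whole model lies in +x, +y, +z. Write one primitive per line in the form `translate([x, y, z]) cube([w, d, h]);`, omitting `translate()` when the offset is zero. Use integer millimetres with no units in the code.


cube([762, 260, 187]);
translate([0, 260, 187]) cube([762, 260, 187]);
translate([0, 520, 374]) cube([762, 260, 187]);
translate([0, 780, 561]) cube([762, 260, 187]);


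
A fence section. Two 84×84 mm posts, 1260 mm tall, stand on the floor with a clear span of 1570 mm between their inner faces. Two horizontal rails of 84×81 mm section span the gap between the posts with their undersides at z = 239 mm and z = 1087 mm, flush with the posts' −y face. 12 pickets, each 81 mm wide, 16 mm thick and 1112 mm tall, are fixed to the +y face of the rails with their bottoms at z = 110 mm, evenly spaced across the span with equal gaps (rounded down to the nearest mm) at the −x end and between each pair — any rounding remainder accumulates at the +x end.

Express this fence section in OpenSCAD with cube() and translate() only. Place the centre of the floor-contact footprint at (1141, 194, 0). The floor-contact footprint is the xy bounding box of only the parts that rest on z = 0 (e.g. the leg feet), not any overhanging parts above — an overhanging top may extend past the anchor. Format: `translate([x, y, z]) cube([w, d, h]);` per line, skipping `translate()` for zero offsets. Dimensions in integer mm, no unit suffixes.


translate([272, 152, 0]) cube([84, 84, 1260]);
translate([1926, 152, 0]) cube([84, 84, 1260]);
translate([356, 152, 239]) cube([1570, 84, 81]);
translate([356, 152, 1087]) cube([1570, 84, 81]);
translate([402, 236, 110]) cube([81, 16, 1112]);
translate([529, 236, 110]) cube([81, 16, 1112]);
translate([656, 236, 110]) cube([81, 16, 1112]);
translate([783, 236, 110]) cube([81, 16, 1112]);
translate([910, 236, 110]) cube([81, 16, 1112]);
translate([1037, 236, 110]) cube([81, 16, 1112]);
translate([1164, 236, 110]) cube([81, 16, 1112]);
translate([1291, 236, 110]) cube([81, 16, 1112]);
translate([1418, 236, 110]) cube([81, 16, 1112]);
translate([1545, 236, 110]) cube([81, 16, 1112]);
translate([1672, 236, 110]) cube([81, 16, 1112]);
translate([1799, 236, 110]) cube([81, 16, 1112]);


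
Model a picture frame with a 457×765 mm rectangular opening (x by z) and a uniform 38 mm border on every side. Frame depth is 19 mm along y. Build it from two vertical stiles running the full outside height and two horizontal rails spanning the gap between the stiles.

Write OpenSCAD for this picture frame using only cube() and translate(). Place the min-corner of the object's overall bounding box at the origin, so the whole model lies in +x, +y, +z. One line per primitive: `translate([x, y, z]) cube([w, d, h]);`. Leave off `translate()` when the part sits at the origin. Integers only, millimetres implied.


cube([38, 19, 841]);
translate([495, 0, 0]) cube([38, 19, 841]);
translate([38, 0, 0]) cube([457, 19, 38]);
translate([38, 0, 803]) cube([457, 19, 38]);


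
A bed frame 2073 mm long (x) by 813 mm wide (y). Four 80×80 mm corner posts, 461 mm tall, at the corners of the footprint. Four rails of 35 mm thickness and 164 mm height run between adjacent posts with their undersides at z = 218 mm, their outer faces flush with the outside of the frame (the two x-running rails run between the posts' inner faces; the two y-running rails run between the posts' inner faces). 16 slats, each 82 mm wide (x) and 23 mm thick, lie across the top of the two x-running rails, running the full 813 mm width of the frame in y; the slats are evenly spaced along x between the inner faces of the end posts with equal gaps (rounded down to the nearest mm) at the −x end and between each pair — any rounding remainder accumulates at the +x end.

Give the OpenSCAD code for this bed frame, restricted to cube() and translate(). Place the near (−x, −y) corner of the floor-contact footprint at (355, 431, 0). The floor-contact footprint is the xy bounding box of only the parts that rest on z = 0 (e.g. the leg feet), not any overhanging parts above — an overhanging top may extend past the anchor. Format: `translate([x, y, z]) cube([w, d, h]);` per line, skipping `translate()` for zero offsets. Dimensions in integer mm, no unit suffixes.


// slat z = rail_z + rail_h = 218 + 164 = 382
// slat gap = ⌊(1913 − 16·82) / 17⌋ = 35
translate([355, 431, 0]) cube([80, 80, 461]);
translate([355, 1164, 0]) cube([80, 80, 461]);
translate([2348, 431, 0]) cube([80, 80, 461]);
translate([2348, 1164, 0]) cube([80, 80, 461]);
translate([435, 431, 218]) cube([1913, 35, 164]);
translate([435, 1209, 218]) cube([1913, 35, 164]);
translate([355, 511, 218]) cube([35, 653, 164]);
translate([2393, 511, 218]) cube([35, 653, 164]);
translate([470, 431, 382]) cube([82, 813, 23]);
translate([587, 431, 382]) cube([82, 813, 23]);
translate([704, 431, 382]) cube([82, 813, 23]);
translate([821, 431, 382]) cube([82, 813, 23]);
translate([938, 431, 382]) cube([82, 813, 23]);
translate([1055, 431, 382]) cube([82, 813, 23]);
translate([1172, 431, 382]) cube([82, 813, 23]);
translate([1289, 431, 382]) cube([82, 813, 23]);
translate([1406, 431, 382]) cube([82, 813, 23]);
translate([1523, 431, 382]) cube([82, 813, 23]);
translate([1640, 431, 382]) cube([82, 813, 23]);
translate([1757, 431, 382]) cube([82, 813, 23]);
translate([1874, 431, 382]) cube([82, 813, 23]);
translate([1991, 431, 382]) cube([82, 813, 23]);
translate([2108, 431, 382]) cube([82, 813, 23]);
translate([2225, 431, 382]) cube([82, 813, 23]);


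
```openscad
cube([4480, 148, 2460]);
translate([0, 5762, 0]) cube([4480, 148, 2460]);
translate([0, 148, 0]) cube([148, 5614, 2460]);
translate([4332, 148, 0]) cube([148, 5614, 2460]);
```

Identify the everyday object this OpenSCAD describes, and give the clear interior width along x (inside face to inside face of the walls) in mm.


A house (or room) frame. The interior width is 4184 mm.

Four 2460 mm walls enclosing a rectangle with no floor or roof — a room or house frame. Outside width is 4480 mm and wall thickness is 148 mm, so the interior width is 4480 − 2 × 148 = 4184 mm.


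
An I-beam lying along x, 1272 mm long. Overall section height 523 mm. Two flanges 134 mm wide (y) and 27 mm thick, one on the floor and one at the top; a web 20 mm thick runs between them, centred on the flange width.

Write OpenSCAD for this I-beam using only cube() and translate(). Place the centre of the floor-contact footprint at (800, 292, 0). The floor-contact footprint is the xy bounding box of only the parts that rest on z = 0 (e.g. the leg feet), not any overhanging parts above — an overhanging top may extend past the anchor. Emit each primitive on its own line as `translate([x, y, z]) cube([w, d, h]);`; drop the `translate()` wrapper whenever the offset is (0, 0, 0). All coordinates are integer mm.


translate([164, 225, 0]) cube([1272, 134, 27]);
translate([164, 282, 27]) cube([1272, 20, 469]);
translate([164, 225, 496]) cube([1272, 134, 27]);


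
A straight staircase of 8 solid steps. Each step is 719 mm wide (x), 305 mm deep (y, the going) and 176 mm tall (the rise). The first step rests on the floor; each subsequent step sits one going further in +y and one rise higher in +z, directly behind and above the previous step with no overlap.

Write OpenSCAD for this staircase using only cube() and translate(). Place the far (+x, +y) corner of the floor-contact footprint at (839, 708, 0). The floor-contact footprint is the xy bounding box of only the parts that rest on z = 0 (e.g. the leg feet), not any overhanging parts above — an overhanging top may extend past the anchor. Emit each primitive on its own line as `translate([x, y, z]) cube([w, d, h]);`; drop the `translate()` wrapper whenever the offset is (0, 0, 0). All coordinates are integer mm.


translate([120, 403, 0]) cube([719, 305, 176]);
translate([120, 708, 176]) cube([719, 305, 176]);
translate([120, 1013, 352]) cube([719, 305, 176]);
translate([120, 1318, 528]) cube([719, 305, 176]);
translate([120, 1623, 704]) cube([719, 305, 176]);
translate([120, 1928, 880]) cube([719, 305, 176]);
translate([120, 2233, 1056]) cube([719, 305, 176]);
translate([120, 2538, 1232]) cube([719, 305, 176]);


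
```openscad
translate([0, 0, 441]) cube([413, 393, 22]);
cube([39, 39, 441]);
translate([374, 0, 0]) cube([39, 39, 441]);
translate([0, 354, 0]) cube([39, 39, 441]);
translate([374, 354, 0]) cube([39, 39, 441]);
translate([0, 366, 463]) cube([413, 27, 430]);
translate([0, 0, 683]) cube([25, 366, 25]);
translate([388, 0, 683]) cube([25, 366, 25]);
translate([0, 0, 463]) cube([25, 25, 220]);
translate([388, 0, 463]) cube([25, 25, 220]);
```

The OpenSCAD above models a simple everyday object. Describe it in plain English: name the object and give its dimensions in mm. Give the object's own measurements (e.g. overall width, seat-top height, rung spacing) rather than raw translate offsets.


A chair. The seat is a 413×393×22 mm slab with its top at z = 463 mm, on four 39×39 mm corner legs (flush with the seat edges, standing on z = 0). A flat backrest 27 mm thick, 430 mm tall, spans the full seat width and rises from the seat top along its +y edge, rear face flush with the rear of the seat. Two armrests of 25×25 mm section run along each side from the seat's front edge to the front of the backrest, top faces 245 mm above the seat top and outer faces flush with the seat's x-edges; a 25×25 mm post under the front of each armrest stands on the seat at the front corner.


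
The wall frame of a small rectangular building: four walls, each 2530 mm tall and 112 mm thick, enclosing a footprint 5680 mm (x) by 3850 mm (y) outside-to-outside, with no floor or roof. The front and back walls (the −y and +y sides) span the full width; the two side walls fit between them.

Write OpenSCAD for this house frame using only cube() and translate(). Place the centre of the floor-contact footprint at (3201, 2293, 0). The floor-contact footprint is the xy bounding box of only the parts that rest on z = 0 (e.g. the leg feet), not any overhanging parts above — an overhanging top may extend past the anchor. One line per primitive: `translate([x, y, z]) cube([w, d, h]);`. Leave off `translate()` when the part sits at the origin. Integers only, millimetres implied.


translate([361, 368, 0]) cube([5680, 112, 2530]);
translate([361, 4106, 0]) cube([5680, 112, 2530]);
translate([361, 480, 0]) cube([112, 3626, 2530]);
translate([5929, 480, 0]) cube([112, 3626, 2530]);


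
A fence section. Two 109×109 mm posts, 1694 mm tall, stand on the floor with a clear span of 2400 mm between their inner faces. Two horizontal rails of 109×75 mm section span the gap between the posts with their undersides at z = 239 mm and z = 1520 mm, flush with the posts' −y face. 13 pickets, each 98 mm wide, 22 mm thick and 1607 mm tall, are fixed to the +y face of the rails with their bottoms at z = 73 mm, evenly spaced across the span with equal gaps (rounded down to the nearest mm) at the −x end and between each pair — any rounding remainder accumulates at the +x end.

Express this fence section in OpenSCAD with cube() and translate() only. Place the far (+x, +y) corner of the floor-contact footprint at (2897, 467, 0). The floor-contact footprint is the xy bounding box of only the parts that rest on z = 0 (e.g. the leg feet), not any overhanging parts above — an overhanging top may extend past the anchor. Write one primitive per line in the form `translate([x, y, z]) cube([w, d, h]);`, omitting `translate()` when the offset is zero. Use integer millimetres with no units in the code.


translate([279, 358, 0]) cube([109, 109, 1694]);
translate([2788, 358, 0]) cube([109, 109, 1694]);
translate([388, 358, 239]) cube([2400, 109, 75]);
translate([388, 358, 1520]) cube([2400, 109, 75]);
translate([468, 467, 73]) cube([98, 22, 1607]);
translate([646, 467, 73]) cube([98, 22, 1607]);
translate([824, 467, 73]) cube([98, 22, 1607]);
translate([1002, 467, 73]) cube([98, 22, 1607]);
translate([1180, 467, 73]) cube([98, 22, 1607]);
translate([1358, 467, 73]) cube([98, 22, 1607]);
translate([1536, 467, 73]) cube([98, 22, 1607]);
translate([1714, 467, 73]) cube([98, 22, 1607]);
translate([1892, 467, 73]) cube([98, 22, 1607]);
translate([2070, 467, 73]) cube([98, 22, 1607]);
translate([2248, 467, 73]) cube([98, 22, 1607]);
translate([2426, 467, 73]) cube([98, 22, 1607]);
translate([2604, 467, 73]) cube([98, 22, 1607]);


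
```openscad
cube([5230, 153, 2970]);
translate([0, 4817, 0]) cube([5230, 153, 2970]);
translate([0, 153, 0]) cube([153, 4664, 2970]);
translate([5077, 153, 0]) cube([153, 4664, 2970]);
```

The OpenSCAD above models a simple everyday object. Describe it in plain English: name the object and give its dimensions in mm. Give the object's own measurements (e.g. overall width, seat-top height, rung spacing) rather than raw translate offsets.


The wall frame of a small rectangular building: four walls, each 2970 mm tall and 153 mm thick, enclosing a footprint 5230 mm (x) by 4970 mm (y) outside-to-outside, with no floor or roof. The front and back walls (the −y and +y sides) span the full width; the two side walls fit between them.


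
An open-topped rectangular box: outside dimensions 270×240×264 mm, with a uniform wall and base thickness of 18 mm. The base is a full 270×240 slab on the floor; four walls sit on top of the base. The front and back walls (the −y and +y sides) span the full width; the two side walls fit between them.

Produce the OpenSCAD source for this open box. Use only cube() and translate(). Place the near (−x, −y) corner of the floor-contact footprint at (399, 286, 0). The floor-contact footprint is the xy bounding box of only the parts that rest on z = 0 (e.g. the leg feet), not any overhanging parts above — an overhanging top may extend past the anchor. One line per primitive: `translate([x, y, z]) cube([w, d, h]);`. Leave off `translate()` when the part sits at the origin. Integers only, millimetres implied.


translate([399, 286, 0]) cube([270, 240, 18]);
translate([399, 286, 18]) cube([270, 18, 246]);
translate([399, 508, 18]) cube([270, 18, 246]);
translate([399, 304, 18]) cube([18, 204, 246]);
translate([651, 304, 18]) cube([18, 204, 246]);


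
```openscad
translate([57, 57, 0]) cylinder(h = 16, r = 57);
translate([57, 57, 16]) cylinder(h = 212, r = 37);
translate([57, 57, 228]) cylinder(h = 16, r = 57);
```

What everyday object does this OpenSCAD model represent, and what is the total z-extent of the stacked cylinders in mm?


A spool. The overall height is 244 mm.

Three coaxial cylinders, large–small–large — a spool. Two 16 mm flanges and a 212 mm core give 16 + 212 + 16 = 244 mm.


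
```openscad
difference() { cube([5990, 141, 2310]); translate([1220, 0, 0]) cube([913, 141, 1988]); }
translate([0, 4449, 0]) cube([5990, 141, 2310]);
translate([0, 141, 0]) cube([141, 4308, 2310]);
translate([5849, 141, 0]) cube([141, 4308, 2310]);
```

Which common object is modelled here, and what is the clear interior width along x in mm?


A single room. The interior width is 5708 mm.

Four walls enclosing a rectangle with a door in the front wall — a room. Outside width 5990 minus two 141 mm walls gives 5708 mm.
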